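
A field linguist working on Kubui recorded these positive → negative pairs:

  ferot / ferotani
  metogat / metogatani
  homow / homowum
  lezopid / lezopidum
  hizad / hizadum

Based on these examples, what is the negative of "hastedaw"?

ferot and homow both have last vowel 'o' yet inflect differently (ferotani, homowum), so the last vowel is not what conditions the rule; the final letter is.
"hastedaw" ends in -w. The one such stem in the data (homow → homowum) adds -um, so the same rule applies.
The other pattern: stems ending in -t add -ani.
So hastedaw → hastedawum.

hastedawum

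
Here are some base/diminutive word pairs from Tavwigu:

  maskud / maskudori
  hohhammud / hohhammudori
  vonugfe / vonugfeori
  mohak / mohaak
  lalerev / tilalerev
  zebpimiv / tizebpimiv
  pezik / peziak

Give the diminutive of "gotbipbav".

pezik and zebpimiv both have last vowel 'i' yet inflect differently (peziak, tizebpimiv), so the last vowel is not what conditions the rule; the final letter is.
"gotbipbav" ends in -v. The stems ending in -v (lalerev → tilalerev, zebpimiv → tizebpimiv) add the prefix ti-.
The other patterns: stems ending in -k drop the final letter and add -ak; stems ending in -d or -e add -ori.
So gotbipbav → tigotbipbav.

tigotbipbav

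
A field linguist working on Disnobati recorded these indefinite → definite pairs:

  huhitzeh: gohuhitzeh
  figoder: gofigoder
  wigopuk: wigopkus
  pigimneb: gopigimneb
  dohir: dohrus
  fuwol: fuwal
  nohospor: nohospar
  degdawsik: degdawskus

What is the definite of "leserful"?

leserflus

figoder and nohospor both end in -r yet inflect differently (gofigoder, nohospar), so the final letter is not what conditions the rule; the last vowel is.
"leserful" has last vowel 'u'. The one such stem in the data (wigopuk → wigopkus) deletes the last vowel and adds -us (as do dohir, degdawsik), so the same rule applies.
So leserful → leserflus.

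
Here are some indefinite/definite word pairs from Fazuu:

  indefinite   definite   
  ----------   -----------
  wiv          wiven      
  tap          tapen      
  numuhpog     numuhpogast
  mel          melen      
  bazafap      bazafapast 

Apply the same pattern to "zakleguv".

tap and bazafap both end in -p yet inflect differently (tapen, bazafapast), so the final letter is not what conditions the rule; the number of vowels is.
"zakleguv" has 3 vowels. The stems with 3 vowels (numuhpog → numuhpogast, bazafap → bazafapast) add -ast.
The other pattern: stems with 1 vowel add -en.
So zakleguv → zakleguvast.

zakleguvast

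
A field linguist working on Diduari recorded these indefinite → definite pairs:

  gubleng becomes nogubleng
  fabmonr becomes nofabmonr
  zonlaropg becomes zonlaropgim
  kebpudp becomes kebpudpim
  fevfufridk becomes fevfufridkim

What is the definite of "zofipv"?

gubleng and zonlaropg both end in -g yet inflect differently (nogubleng, zonlaropgim), so the final letter is not what conditions the rule; the second-to-last letter is.
"zofipv" has second-to-last letter 'p'. The one such stem in the data (zonlaropg → zonlaropgim) adds -im, so the same rule applies.
The other pattern: stems whose second-to-last letter is 'n' add the prefix no-.
So zofipv → zofipvim.

zofipvim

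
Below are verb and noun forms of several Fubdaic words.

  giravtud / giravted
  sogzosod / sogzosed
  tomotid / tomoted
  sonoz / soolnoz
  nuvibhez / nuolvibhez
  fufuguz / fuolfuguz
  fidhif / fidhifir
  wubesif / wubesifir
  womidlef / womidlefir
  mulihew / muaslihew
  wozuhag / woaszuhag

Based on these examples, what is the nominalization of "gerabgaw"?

"gerabgaw" ends in -w. The one such stem in the data (mulihew → muaslihew) inserts -as- after the first vowel (as does wozuhag), so the same rule applies.
The other patterns: stems ending in -d change the last vowel to 'e'; stems ending in -z insert -ol- after the first vowel; stems ending in -f add -ir.
So gerabgaw → geasrabgaw.

geasrabgaw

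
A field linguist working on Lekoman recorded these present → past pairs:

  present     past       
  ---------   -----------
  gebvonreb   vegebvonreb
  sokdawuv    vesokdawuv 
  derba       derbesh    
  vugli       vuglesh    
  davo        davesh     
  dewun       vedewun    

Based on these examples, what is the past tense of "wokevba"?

dewun and davo both begin with d- yet inflect differently (vedewun, davesh), so the first letter is not what conditions the rule; whether the stem ends in a vowel or a consonant is.
"wokevba" ends in a vowel. The stems ending in a vowel (davo → davesh, vugli → vuglesh, derba → derbesh) drop the final letter and add -esh.
The other pattern: stems ending in a consonant add the prefix ve-.
So wokevba → wokevbesh.

wokevbesh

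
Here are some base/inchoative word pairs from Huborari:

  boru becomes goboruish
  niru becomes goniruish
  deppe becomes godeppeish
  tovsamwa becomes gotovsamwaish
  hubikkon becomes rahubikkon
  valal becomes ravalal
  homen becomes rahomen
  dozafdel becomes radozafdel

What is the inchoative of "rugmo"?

gorugmoish

tovsamwa and valal both have last vowel 'a' yet inflect differently (gotovsamwaish, ravalal), so the last vowel is not what conditions the rule; whether the stem ends in a vowel or a consonant is.
"rugmo" ends in a vowel. The stems ending in a vowel (boru → goboruish, niru → goniruish, deppe → godeppeish) add go- … -ish around the stem.
The other pattern: stems ending in a consonant add the prefix ra-.
So rugmo → gorugmoish.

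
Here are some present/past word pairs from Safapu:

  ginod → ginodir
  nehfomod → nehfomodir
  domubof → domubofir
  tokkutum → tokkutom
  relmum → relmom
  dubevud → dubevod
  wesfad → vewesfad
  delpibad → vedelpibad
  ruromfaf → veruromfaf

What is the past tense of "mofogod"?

mofogodir

ginod and dubevud both end in -d yet inflect differently (ginodir, dubevod), so the final letter is not what conditions the rule; the last vowel is.
"mofogod" has last vowel 'o'. The stems whose last vowel is 'o' (ginod → ginodir, nehfomod → nehfomodir, domubof → domubofir) add -ir.
So mofogod → mofogodir.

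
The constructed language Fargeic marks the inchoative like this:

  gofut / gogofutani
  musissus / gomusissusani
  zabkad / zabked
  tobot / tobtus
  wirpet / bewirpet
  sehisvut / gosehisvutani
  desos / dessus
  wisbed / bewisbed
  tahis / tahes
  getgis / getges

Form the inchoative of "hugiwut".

gohugiwutani

tahis and desos both end in -s yet inflect differently (tahes, dessus), so the final letter is not what conditions the rule; the last vowel is.
"hugiwut" has last vowel 'u'. The stems whose last vowel is 'u' (sehisvut → gosehisvutani, gofut → gogofutani, musissus → gomusissusani) add go- … -ani around the stem.
So hugiwut → gohugiwutani.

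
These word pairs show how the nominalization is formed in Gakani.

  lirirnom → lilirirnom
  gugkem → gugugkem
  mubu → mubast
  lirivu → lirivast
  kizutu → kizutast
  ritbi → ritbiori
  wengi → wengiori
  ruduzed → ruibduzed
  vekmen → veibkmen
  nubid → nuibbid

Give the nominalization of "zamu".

"zamu" ends in -u. The stems ending in -u (mubu → mubast, lirivu → lirivast, kizutu → kizutast) drop the final letter and add -ast.
So zamu → zamast.

zamast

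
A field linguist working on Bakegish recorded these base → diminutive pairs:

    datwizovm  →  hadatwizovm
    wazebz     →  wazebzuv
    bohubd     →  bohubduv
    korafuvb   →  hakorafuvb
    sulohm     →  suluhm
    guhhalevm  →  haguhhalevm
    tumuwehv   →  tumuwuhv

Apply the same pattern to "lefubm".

datwizovm and sulohm both end in -m yet inflect differently (hadatwizovm, suluhm), so the final letter is not what conditions the rule; the second-to-last letter is.
"lefubm" has second-to-last letter 'b'. The stems whose second-to-last letter is 'b' (wazebz → wazebzuv, bohubd → bohubduv) add -uv.
The other patterns: stems whose second-to-last letter is 'v' add the prefix ha-; stems whose second-to-last letter is 'h' change the last vowel to 'u'.
So lefubm → lefubmuv.

lefubmuv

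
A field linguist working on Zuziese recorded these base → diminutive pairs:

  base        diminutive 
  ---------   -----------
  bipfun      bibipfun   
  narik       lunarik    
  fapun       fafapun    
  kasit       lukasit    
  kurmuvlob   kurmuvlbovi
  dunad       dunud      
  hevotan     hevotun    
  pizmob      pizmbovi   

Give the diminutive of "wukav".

wukuv

fapun and hevotan both end in -n yet inflect differently (fafapun, hevotun), so the final letter is not what conditions the rule; the last vowel is.
"wukav" has last vowel 'a'. The stems whose last vowel is 'a' (dunad → dunud, hevotan → hevotun) change the last vowel to 'u'.
The other patterns: stems whose last vowel is 'o' delete the last vowel and add -ovi; stems whose last vowel is 'i' add the prefix lu-; stems whose last vowel is 'u' repeat the first consonant+vowel as a prefix.
So wukav → wukuv.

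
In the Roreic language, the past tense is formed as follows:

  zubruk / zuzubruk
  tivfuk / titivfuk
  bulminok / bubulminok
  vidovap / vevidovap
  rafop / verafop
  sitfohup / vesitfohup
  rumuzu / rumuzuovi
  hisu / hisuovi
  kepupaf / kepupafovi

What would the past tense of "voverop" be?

"voverop" ends in -p. The stems ending in -p (vidovap → vevidovap, rafop → verafop, sitfohup → vesitfohup) add the prefix ve-.
The other patterns: stems ending in -k repeat the first consonant+vowel as a prefix; stems ending in -f or -u add -ovi.
So voverop → vevoverop.

vevoverop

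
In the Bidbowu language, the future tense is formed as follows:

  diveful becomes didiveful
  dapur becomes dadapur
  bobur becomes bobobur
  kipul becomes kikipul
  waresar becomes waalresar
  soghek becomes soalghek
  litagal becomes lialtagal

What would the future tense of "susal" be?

sualsal

dapur and waresar both end in -r yet inflect differently (dadapur, waalresar), so the final letter is not what conditions the rule; the last vowel is.
"susal" has last vowel 'a'. The stems whose last vowel is 'a' (waresar → waalresar, litagal → lialtagal) insert -al- after the first vowel.
The other pattern: stems whose last vowel is 'u' repeat the first consonant+vowel as a prefix.
So susal → sualsal.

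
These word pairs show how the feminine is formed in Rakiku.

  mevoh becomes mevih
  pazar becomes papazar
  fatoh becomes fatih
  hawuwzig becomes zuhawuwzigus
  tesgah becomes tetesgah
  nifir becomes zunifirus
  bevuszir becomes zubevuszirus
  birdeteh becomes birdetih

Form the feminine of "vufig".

tesgah and birdeteh both end in -h yet inflect differently (tetesgah, birdetih), so the final letter is not what conditions the rule; the last vowel is.
"vufig" has last vowel 'i'. The stems whose last vowel is 'i' (bevuszir → zubevuszirus, nifir → zunifirus, hawuwzig → zuhawuwzigus) add zu- … -us around the stem.
The other patterns: stems whose last vowel is 'a' repeat the first consonant+vowel as a prefix; stems whose last vowel is 'e' or 'o' change the last vowel to 'i'.
So vufig → zuvufigus.

zuvufigus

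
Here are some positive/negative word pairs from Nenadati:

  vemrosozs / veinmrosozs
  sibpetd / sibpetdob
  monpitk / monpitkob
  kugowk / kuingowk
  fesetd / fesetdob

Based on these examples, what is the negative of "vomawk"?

monpitk and kugowk both end in -k yet inflect differently (monpitkob, kuingowk), so the final letter is not what conditions the rule; the second-to-last letter is.
"vomawk" has second-to-last letter 'w'. The one such stem in the data (kugowk → kuingowk) inserts -in- after the first vowel (as does vemrosozs), so the same rule applies.
The other pattern: stems whose second-to-last letter is 't' add -ob.
So vomawk → voinmawk.

voinmawk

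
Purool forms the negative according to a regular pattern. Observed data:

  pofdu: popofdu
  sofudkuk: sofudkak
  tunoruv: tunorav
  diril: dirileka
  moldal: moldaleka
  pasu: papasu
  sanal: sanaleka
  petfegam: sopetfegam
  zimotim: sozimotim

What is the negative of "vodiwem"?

zimotim and diril both have last vowel 'i' yet inflect differently (sozimotim, dirileka), so the last vowel is not what conditions the rule; the final letter is.
"vodiwem" ends in -m. The stems ending in -m (petfegam → sopetfegam, zimotim → sozimotim) add the prefix so-.
So vodiwem → sovodiwem.

sovodiwem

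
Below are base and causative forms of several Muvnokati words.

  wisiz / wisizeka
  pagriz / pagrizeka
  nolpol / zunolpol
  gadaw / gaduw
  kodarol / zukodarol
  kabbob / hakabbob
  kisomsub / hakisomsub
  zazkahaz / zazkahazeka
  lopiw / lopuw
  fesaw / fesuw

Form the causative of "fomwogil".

"fomwogil" ends in -l. The stems ending in -l (nolpol → zunolpol, kodarol → zukodarol) add the prefix zu-.
The other patterns: stems ending in -z add -eka; stems ending in -w change the last vowel to 'u'; stems ending in -b add the prefix ha-.
So fomwogil → zufomwogil.

zufomwogil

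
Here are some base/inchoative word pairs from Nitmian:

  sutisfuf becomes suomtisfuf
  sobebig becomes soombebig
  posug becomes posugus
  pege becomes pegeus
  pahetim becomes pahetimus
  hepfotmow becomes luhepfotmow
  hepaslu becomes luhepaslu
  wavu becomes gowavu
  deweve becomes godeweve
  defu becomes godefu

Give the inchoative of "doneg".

"doneg" begins with d-. The stems beginning with d- (deweve → godeweve, defu → godefu) add the prefix go-.
The other patterns: stems beginning with s- insert -om- after the first vowel; stems beginning with p- add -us; stems beginning with h- add the prefix lu-.
So doneg → godoneg.

godoneg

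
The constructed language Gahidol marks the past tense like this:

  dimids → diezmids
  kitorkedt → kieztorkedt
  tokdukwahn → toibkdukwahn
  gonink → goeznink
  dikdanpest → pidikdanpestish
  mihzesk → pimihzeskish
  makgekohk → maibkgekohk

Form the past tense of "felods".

feezlods

mihzesk and makgekohk both end in -k yet inflect differently (pimihzeskish, maibkgekohk), so the final letter is not what conditions the rule; the second-to-last letter is.
"felods" has second-to-last letter 'd'. The stems whose second-to-last letter is 'd' (kitorkedt → kieztorkedt, dimids → diezmids) insert -ez- after the first vowel.
So felods → feezlods.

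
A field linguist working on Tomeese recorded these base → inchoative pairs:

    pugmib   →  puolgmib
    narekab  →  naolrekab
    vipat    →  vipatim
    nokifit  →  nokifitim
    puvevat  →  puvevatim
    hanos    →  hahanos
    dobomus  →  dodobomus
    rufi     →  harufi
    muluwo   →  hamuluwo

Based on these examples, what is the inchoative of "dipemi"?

"dipemi" ends in -i. The one such stem in the data (rufi → harufi) adds the prefix ha-, so the same rule applies.
So dipemi → hadipemi.

hadipemi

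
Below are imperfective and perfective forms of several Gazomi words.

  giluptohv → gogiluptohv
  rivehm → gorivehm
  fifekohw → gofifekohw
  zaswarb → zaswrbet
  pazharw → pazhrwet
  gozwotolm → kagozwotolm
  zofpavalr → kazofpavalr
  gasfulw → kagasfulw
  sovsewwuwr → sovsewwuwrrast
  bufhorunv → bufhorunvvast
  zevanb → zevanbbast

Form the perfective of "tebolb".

fifekohw and pazharw both end in -w yet inflect differently (gofifekohw, pazhrwet), so the final letter is not what conditions the rule; the second-to-last letter is.
"tebolb" has second-to-last letter 'l'. The stems whose second-to-last letter is 'l' (gozwotolm → kagozwotolm, zofpavalr → kazofpavalr, gasfulw → kagasfulw) add the prefix ka-.
The other patterns: stems whose second-to-last letter is 'h' add the prefix go-; stems whose second-to-last letter is 'r' delete the last vowel and add -et; stems whose second-to-last letter is 'n' or 'w' double the final consonant and add -ast.
So tebolb → katebolb.

katebolb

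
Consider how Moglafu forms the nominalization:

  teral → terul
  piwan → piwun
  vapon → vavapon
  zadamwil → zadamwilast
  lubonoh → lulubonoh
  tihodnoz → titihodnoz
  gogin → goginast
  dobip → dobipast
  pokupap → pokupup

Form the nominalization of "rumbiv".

vapon and piwan both end in -n yet inflect differently (vavapon, piwun), so the final letter is not what conditions the rule; the last vowel is.
"rumbiv" has last vowel 'i'. The stems whose last vowel is 'i' (zadamwil → zadamwilast, dobip → dobipast, gogin → goginast) add -ast.
The other patterns: stems whose last vowel is 'o' repeat the first consonant+vowel as a prefix; stems whose last vowel is 'a' change the last vowel to 'u'.
So rumbiv → rumbivast.

rumbivast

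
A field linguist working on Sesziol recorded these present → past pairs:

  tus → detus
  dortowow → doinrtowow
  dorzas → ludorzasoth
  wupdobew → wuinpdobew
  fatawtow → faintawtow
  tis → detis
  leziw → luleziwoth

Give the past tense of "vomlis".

luvomlisoth

tus and dorzas both end in -s yet inflect differently (detus, ludorzasoth), so the final letter is not what conditions the rule; the number of vowels is.
"vomlis" has 2 vowels. The stems with 2 vowels (leziw → luleziwoth, dorzas → ludorzasoth) add lu- … -oth around the stem.
The other patterns: stems with 1 vowel add the prefix de-; stems with 3 vowels insert -in- after the first vowel.
So vomlis → luvomlisoth.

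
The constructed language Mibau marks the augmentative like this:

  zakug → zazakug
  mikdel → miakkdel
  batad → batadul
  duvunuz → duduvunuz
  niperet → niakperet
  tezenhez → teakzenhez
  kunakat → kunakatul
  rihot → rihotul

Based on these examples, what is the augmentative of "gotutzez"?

"gotutzez" has last vowel 'e'. The stems whose last vowel is 'e' (niperet → niakperet, mikdel → miakkdel, tezenhez → teakzenhez) insert -ak- after the first vowel.
The other patterns: stems whose last vowel is 'u' repeat the first consonant+vowel as a prefix; stems whose last vowel is 'a' or 'o' add -ul.
So gotutzez → goaktutzez.

goaktutzez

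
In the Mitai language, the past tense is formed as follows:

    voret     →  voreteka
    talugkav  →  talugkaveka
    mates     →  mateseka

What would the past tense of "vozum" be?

Every pair shown (voret → voreteka, talugkav → talugkaveka, mates → mateseka) follows the same rule: add -eka.
So vozum → vozumeka.

vozumeka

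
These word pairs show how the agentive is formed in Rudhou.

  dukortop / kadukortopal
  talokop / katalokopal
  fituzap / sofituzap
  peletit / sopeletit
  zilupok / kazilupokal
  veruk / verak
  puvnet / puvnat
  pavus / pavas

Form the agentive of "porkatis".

talokop and fituzap both end in -p yet inflect differently (katalokopal, sofituzap), so the final letter is not what conditions the rule; the last vowel is.
"porkatis" has last vowel 'i'. The one such stem in the data (peletit → sopeletit) adds the prefix so-, so the same rule applies.
The other patterns: stems whose last vowel is 'o' add ka- … -al around the stem; stems whose last vowel is 'e' or 'u' change the last vowel to 'a'.
So porkatis → soporkatis.

soporkatis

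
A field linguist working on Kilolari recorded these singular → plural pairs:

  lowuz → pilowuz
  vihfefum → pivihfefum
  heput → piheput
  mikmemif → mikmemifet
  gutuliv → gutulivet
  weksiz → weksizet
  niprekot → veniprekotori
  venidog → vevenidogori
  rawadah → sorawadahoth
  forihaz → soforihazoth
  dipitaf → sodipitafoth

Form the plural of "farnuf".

pifarnuf

lowuz and weksiz both end in -z yet inflect differently (pilowuz, weksizet), so the final letter is not what conditions the rule; the last vowel is.
"farnuf" has last vowel 'u'. The stems whose last vowel is 'u' (lowuz → pilowuz, vihfefum → pivihfefum, heput → piheput) add the prefix pi-.
The other patterns: stems whose last vowel is 'i' add -et; stems whose last vowel is 'o' add ve- … -ori around the stem; stems whose last vowel is 'a' add so- … -oth around the stem.
So farnuf → pifarnuf.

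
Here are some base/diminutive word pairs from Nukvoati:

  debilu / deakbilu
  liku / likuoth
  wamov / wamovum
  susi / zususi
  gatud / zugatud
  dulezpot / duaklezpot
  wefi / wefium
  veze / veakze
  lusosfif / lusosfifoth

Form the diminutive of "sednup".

wefi and susi both end in -i yet inflect differently (wefium, zususi), so the final letter is not what conditions the rule; the first letter is.
"sednup" begins with s-. The one such stem in the data (susi → zususi) adds the prefix zu-, so the same rule applies.
The other patterns: stems beginning with w- add -um; stems beginning with l- add -oth; stems beginning with d- or v- insert -ak- after the first vowel.
So sednup → zusednup.

zusednup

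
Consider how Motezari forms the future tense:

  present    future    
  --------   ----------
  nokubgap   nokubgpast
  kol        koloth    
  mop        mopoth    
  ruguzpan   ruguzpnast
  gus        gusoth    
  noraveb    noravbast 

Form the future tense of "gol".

goloth

nokubgap and mop both end in -p yet inflect differently (nokubgpast, mopoth), so the final letter is not what conditions the rule; the number of vowels is.
"gol" has 1 vowel. The stems with 1 vowel (kol → koloth, gus → gusoth, mop → mopoth) add -oth.
So gol → goloth.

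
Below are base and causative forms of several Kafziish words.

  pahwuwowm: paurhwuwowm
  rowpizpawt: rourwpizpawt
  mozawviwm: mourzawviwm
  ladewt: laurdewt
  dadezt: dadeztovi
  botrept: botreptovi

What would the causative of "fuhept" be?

"fuhept" has second-to-last letter 'p'. The one such stem in the data (botrept → botreptovi) adds -ovi, so the same rule applies.
So fuhept → fuheptovi.

fuheptovi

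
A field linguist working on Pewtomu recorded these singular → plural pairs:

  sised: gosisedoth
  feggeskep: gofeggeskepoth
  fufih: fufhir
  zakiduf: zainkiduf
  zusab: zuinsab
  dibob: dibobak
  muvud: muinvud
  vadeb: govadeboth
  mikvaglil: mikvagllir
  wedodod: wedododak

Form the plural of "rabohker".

dibob and vadeb both end in -b yet inflect differently (dibobak, govadeboth), so the final letter is not what conditions the rule; the last vowel is.
"rabohker" has last vowel 'e'. The stems whose last vowel is 'e' (vadeb → govadeboth, sised → gosisedoth, feggeskep → gofeggeskepoth) add go- … -oth around the stem.
The other patterns: stems whose last vowel is 'o' add -ak; stems whose last vowel is 'i' delete the last vowel and add -ir; stems whose last vowel is 'a' or 'u' insert -in- after the first vowel.
So rabohker → gorabohkeroth.

gorabohkeroth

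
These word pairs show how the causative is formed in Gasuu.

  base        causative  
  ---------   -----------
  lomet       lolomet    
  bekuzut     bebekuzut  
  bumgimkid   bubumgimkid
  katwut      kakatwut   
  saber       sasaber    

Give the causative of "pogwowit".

Every pair shown (lomet → lolomet, bekuzut → bebekuzut, bumgimkid → bubumgimkid, …) follows the same rule: repeat the first consonant+vowel as a prefix.
So pogwowit → popogwowit.

popogwowit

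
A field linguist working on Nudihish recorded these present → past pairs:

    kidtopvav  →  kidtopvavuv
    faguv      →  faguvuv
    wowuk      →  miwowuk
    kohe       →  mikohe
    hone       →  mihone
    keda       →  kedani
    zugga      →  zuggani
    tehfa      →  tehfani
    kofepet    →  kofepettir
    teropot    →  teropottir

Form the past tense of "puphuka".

faguv and wowuk both have last vowel 'u' yet inflect differently (faguvuv, miwowuk), so the last vowel is not what conditions the rule; the final letter is.
"puphuka" ends in -a. The stems ending in -a (keda → kedani, zugga → zuggani, tehfa → tehfani) drop the final letter and add -ani.
So puphuka → puphukani.

puphukani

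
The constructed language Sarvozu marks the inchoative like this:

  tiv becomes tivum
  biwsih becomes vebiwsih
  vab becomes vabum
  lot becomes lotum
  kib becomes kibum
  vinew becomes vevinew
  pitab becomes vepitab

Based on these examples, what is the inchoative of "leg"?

legum

pitab and vab both end in -b yet inflect differently (vepitab, vabum), so the final letter is not what conditions the rule; the number of vowels is.
"leg" has 1 vowel. The stems with 1 vowel (lot → lotum, vab → vabum, tiv → tivum) add -um.
So leg → legum.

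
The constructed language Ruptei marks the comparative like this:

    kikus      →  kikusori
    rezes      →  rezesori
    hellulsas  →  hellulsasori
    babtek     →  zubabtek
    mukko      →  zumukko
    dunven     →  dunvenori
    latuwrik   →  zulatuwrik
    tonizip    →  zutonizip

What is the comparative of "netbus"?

dunven and babtek both have last vowel 'e' yet inflect differently (dunvenori, zubabtek), so the last vowel is not what conditions the rule; the final letter is.
"netbus" ends in -s. The stems ending in -s (rezes → rezesori, kikus → kikusori, hellulsas → hellulsasori) add -ori.
The other pattern: stems ending in -k, -o or -p add the prefix zu-.
So netbus → netbusori.

netbusori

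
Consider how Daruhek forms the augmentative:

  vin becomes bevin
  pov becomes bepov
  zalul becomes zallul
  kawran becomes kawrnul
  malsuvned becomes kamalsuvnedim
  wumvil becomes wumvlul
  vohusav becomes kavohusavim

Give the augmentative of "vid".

"vid" has 1 vowel. The stems with 1 vowel (pov → bepov, vin → bevin) add the prefix be-.
So vid → bevid.

bevid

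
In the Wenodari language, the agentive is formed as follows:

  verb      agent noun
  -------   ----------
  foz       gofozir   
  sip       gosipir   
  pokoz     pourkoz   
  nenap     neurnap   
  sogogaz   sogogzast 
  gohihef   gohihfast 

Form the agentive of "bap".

gobapir

foz and pokoz both end in -z yet inflect differently (gofozir, pourkoz), so the final letter is not what conditions the rule; the number of vowels is.
"bap" has 1 vowel. The stems with 1 vowel (foz → gofozir, sip → gosipir) add go- … -ir around the stem.
So bap → gobapir.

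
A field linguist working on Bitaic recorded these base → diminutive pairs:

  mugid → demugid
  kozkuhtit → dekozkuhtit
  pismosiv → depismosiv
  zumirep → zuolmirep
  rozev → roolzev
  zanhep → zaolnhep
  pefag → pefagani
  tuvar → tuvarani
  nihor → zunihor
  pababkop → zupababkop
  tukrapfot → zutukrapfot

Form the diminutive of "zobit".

pismosiv and rozev both end in -v yet inflect differently (depismosiv, roolzev), so the final letter is not what conditions the rule; the last vowel is.
"zobit" has last vowel 'i'. The stems whose last vowel is 'i' (mugid → demugid, kozkuhtit → dekozkuhtit, pismosiv → depismosiv) add the prefix de-.
The other patterns: stems whose last vowel is 'e' insert -ol- after the first vowel; stems whose last vowel is 'a' add -ani; stems whose last vowel is 'o' add the prefix zu-.
So zobit → dezobit.

dezobit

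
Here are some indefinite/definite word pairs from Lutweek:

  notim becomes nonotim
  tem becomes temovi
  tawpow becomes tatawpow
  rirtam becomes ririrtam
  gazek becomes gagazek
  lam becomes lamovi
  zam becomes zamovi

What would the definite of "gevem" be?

rirtam and tem both end in -m yet inflect differently (ririrtam, temovi), so the final letter is not what conditions the rule; the number of vowels is.
"gevem" has 2 vowels. The stems with 2 vowels (gazek → gagazek, rirtam → ririrtam, tawpow → tatawpow) repeat the first consonant+vowel as a prefix.
The other pattern: stems with 1 vowel add -ovi.
So gevem → gegevem.

gegevem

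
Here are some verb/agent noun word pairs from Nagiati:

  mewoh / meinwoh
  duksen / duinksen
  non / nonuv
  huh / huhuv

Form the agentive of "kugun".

duksen and non both end in -n yet inflect differently (duinksen, nonuv), so the final letter is not what conditions the rule; the number of vowels is.
"kugun" has 2 vowels. The stems with 2 vowels (mewoh → meinwoh, duksen → duinksen) insert -in- after the first vowel.
The other pattern: stems with 1 vowel add -uv.
So kugun → kuingun.

kuingun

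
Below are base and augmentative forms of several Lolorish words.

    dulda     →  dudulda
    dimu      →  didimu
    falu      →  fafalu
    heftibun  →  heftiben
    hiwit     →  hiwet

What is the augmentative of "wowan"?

wowen

dimu and heftibun both have last vowel 'u' yet inflect differently (didimu, heftiben), so the last vowel is not what conditions the rule; whether the stem ends in a vowel or a consonant is.
"wowan" ends in a consonant. The stems ending in a consonant (heftibun → heftiben, hiwit → hiwet) change the last vowel to 'e'.
The other pattern: stems ending in a vowel repeat the first consonant+vowel as a prefix.
So wowan → wowen.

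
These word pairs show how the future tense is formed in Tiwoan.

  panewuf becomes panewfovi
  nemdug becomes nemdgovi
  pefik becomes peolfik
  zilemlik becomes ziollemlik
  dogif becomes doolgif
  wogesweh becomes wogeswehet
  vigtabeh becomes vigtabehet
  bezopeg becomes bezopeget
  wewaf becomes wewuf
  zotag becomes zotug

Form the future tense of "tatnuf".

tatnfovi

panewuf and dogif both end in -f yet inflect differently (panewfovi, doolgif), so the final letter is not what conditions the rule; the last vowel is.
"tatnuf" has last vowel 'u'. The stems whose last vowel is 'u' (panewuf → panewfovi, nemdug → nemdgovi) delete the last vowel and add -ovi.
The other patterns: stems whose last vowel is 'i' insert -ol- after the first vowel; stems whose last vowel is 'e' add -et; stems whose last vowel is 'a' change the last vowel to 'u'.
So tatnuf → tatnfovi.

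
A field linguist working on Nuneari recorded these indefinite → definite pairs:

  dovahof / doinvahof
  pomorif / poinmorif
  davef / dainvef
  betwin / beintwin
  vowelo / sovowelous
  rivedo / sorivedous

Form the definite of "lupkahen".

luinpkahen

dovahof and vowelo both have last vowel 'o' yet inflect differently (doinvahof, sovowelous), so the last vowel is not what conditions the rule; whether the stem ends in a vowel or a consonant is.
"lupkahen" ends in a consonant. The stems ending in a consonant (dovahof → doinvahof, pomorif → poinmorif, davef → dainvef) insert -in- after the first vowel.
The other pattern: stems ending in a vowel add so- … -us around the stem.
So lupkahen → luinpkahen.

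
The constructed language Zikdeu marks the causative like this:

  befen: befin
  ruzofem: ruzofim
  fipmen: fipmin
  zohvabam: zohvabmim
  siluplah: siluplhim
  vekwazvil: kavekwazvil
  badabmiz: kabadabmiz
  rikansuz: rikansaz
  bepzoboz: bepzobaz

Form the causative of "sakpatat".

"sakpatat" has last vowel 'a'. The stems whose last vowel is 'a' (zohvabam → zohvabmim, siluplah → siluplhim) delete the last vowel and add -im.
So sakpatat → sakpattim.

sakpattim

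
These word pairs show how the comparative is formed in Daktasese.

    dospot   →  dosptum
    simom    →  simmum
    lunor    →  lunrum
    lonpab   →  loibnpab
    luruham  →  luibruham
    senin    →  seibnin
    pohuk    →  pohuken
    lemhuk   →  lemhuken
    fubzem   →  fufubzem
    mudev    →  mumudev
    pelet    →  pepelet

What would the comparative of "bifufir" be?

biibfufir

"bifufir" has last vowel 'i'. The one such stem in the data (senin → seibnin) inserts -ib- after the first vowel (as do lonpab, luruham), so the same rule applies.
So bifufir → biibfufir.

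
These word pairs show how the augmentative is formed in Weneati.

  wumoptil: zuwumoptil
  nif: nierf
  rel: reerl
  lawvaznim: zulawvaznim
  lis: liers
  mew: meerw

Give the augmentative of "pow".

rel and wumoptil both end in -l yet inflect differently (reerl, zuwumoptil), so the final letter is not what conditions the rule; the number of vowels is.
"pow" has 1 vowel. The stems with 1 vowel (nif → nierf, mew → meerw, rel → reerl) insert -er- after the first vowel.
So pow → poerw.

poerw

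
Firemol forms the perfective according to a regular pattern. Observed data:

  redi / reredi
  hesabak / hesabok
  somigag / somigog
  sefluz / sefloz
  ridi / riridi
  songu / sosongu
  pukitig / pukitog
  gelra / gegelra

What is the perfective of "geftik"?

geftok

"geftik" ends in a consonant. The stems ending in a consonant (hesabak → hesabok, pukitig → pukitog, sefluz → sefloz) change the last vowel to 'o'.
So geftik → geftok.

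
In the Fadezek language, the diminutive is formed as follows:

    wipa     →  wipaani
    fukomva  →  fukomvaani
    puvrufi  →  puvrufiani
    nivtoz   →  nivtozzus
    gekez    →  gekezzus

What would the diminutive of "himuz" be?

wipa and gekez both have 2 vowels yet inflect differently (wipaani, gekezzus), so the number of vowels is not what conditions the rule; whether the stem ends in a vowel or a consonant is.
"himuz" ends in a consonant. The stems ending in a consonant (gekez → gekezzus, nivtoz → nivtozzus) double the final consonant and add -us.
So himuz → himuzzus.

himuzzus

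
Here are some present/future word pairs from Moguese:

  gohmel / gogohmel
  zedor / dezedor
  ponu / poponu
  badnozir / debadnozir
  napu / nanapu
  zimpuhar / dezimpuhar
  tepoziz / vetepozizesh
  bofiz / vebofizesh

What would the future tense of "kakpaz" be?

bofiz and badnozir both have last vowel 'i' yet inflect differently (vebofizesh, debadnozir), so the last vowel is not what conditions the rule; the final letter is.
"kakpaz" ends in -z. The stems ending in -z (bofiz → vebofizesh, tepoziz → vetepozizesh) add ve- … -esh around the stem.
The other patterns: stems ending in -r add the prefix de-; stems ending in -l or -u repeat the first consonant+vowel as a prefix.
So kakpaz → vekakpazesh.

vekakpazesh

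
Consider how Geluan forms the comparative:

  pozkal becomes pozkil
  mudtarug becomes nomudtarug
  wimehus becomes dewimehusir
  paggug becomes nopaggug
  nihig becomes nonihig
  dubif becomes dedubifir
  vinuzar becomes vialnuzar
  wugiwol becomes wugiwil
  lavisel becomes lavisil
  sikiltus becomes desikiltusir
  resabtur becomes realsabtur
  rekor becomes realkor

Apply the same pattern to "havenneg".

mudtarug and resabtur both have last vowel 'u' yet inflect differently (nomudtarug, realsabtur), so the last vowel is not what conditions the rule; the final letter is.
"havenneg" ends in -g. The stems ending in -g (mudtarug → nomudtarug, nihig → nonihig, paggug → nopaggug) add the prefix no-.
The other patterns: stems ending in -r insert -al- after the first vowel; stems ending in -l change the last vowel to 'i'; stems ending in -f or -s add de- … -ir around the stem.
So havenneg → nohavenneg.

nohavenneg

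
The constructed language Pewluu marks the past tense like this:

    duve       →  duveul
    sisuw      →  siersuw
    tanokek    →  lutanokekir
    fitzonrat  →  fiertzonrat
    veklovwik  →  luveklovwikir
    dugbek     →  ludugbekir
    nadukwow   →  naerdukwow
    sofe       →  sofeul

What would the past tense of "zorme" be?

dugbek and duve both have last vowel 'e' yet inflect differently (ludugbekir, duveul), so the last vowel is not what conditions the rule; the final letter is.
"zorme" ends in -e. The stems ending in -e (duve → duveul, sofe → sofeul) add -ul.
So zorme → zormeul.

zormeul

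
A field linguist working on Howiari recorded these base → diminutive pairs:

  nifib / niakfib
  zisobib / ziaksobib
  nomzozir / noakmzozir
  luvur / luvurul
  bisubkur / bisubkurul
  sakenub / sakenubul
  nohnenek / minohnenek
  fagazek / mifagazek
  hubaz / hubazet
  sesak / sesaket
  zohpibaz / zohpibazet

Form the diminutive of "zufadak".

nomzozir and luvur both end in -r yet inflect differently (noakmzozir, luvurul), so the final letter is not what conditions the rule; the last vowel is.
"zufadak" has last vowel 'a'. The stems whose last vowel is 'a' (hubaz → hubazet, sesak → sesaket, zohpibaz → zohpibazet) add -et.
So zufadak → zufadaket.

zufadaket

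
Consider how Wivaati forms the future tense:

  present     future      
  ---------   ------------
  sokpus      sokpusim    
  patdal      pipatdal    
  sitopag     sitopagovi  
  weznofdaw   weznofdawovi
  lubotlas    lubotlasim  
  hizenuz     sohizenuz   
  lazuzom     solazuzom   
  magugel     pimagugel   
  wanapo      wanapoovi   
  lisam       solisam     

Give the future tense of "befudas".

befudasim

lubotlas and lisam both have last vowel 'a' yet inflect differently (lubotlasim, solisam), so the last vowel is not what conditions the rule; the final letter is.
"befudas" ends in -s. The stems ending in -s (sokpus → sokpusim, lubotlas → lubotlasim) add -im.
The other patterns: stems ending in -m or -z add the prefix so-; stems ending in -l add the prefix pi-; stems ending in -g, -o or -w add -ovi.
So befudas → befudasim.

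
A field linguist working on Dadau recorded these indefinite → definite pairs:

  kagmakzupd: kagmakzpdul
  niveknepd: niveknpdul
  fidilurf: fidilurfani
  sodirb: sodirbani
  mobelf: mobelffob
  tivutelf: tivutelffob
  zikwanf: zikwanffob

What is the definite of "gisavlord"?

gisavlordani

fidilurf and mobelf both end in -f yet inflect differently (fidilurfani, mobelffob), so the final letter is not what conditions the rule; the second-to-last letter is.
"gisavlord" has second-to-last letter 'r'. The stems whose second-to-last letter is 'r' (fidilurf → fidilurfani, sodirb → sodirbani) add -ani.
The other patterns: stems whose second-to-last letter is 'p' delete the last vowel and add -ul; stems whose second-to-last letter is 'l' or 'n' double the final consonant and add -ob.
So gisavlord → gisavlordani.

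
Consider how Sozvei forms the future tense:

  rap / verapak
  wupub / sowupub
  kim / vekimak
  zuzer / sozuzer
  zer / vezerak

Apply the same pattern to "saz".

vesazak

"saz" has 1 vowel. The stems with 1 vowel (zer → vezerak, rap → verapak, kim → vekimak) add ve- … -ak around the stem.
The other pattern: stems with 2 vowels add the prefix so-.
So saz → vesazak.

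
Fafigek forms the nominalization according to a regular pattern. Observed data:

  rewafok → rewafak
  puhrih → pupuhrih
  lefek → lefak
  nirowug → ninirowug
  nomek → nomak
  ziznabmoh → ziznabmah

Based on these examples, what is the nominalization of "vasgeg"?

vasgag

"vasgeg" has last vowel 'e'. The stems whose last vowel is 'e' (nomek → nomak, lefek → lefak) change the last vowel to 'a'.
The other pattern: stems whose last vowel is 'i' or 'u' repeat the first consonant+vowel as a prefix.
So vasgeg → vasgag.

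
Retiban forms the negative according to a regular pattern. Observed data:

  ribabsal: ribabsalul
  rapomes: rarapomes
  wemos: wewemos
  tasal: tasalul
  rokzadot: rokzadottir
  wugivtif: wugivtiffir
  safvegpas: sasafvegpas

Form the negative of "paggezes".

tasal and safvegpas both have last vowel 'a' yet inflect differently (tasalul, sasafvegpas), so the last vowel is not what conditions the rule; the final letter is.
"paggezes" ends in -s. The stems ending in -s (safvegpas → sasafvegpas, rapomes → rarapomes, wemos → wewemos) repeat the first consonant+vowel as a prefix.
So paggezes → papaggezes.

papaggezes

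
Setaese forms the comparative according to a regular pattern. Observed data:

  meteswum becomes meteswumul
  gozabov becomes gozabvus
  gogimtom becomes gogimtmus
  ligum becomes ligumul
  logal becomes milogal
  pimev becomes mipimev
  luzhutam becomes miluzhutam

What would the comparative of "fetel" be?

mifetel

ligum and luzhutam both end in -m yet inflect differently (ligumul, miluzhutam), so the final letter is not what conditions the rule; the last vowel is.
"fetel" has last vowel 'e'. The one such stem in the data (pimev → mipimev) adds the prefix mi-, so the same rule applies.
So fetel → mifetel.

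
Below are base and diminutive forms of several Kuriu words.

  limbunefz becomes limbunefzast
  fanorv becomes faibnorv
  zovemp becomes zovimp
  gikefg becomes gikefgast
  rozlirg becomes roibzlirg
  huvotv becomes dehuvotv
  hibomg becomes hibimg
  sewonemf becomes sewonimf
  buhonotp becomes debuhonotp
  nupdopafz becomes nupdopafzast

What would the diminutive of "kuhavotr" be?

dekuhavotr

hibomg and gikefg both end in -g yet inflect differently (hibimg, gikefgast), so the final letter is not what conditions the rule; the second-to-last letter is.
"kuhavotr" has second-to-last letter 't'. The stems whose second-to-last letter is 't' (buhonotp → debuhonotp, huvotv → dehuvotv) add the prefix de-.
The other patterns: stems whose second-to-last letter is 'm' change the last vowel to 'i'; stems whose second-to-last letter is 'f' add -ast; stems whose second-to-last letter is 'r' insert -ib- after the first vowel.
So kuhavotr → dekuhavotr.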